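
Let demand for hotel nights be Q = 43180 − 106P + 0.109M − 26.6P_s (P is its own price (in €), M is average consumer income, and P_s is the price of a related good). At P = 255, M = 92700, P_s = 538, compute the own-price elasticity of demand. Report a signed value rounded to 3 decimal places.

At the given values, Q = 43180 − 106(255) + 0.109(92700) − 26.6(538) = 11943.5.
∂Q/∂P = −106.
E = (-106) × (255/11943.5) = -2.26315…

-2.263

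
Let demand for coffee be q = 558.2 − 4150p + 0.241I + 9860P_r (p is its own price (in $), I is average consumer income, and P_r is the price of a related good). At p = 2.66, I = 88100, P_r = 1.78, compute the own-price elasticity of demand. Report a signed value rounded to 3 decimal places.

-0.390

At the given values, q = 558.2 − 4150(2.66) + 0.241(88100) + 9860(1.78) = 28302.1.
∂q/∂p = −4150.
E = (-4150) × (2.66/28302.1) = -0.39004…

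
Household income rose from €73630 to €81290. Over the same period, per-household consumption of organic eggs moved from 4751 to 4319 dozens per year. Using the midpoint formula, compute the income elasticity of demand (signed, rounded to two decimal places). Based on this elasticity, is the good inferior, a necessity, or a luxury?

%ΔQ = (4319 − 4751)/[( 4751 + 4319)/2] = -432/4535 = -0.095259…
%ΔIncome = (81290 − 73630)/[( 73630 + 81290)/2] = 7660/77460 = 0.098889…
E_income = (-432/4535) / (7660/77460) = -0.9632…
E_income < 0 ⇒ inferior good.

-0.96; inferior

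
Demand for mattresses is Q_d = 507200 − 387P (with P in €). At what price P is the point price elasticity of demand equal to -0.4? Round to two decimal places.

374.46

Ed = −387P/(507200 − 387P). Set this equal to -0.4:
387P = 0.4·(507200 − 387P) ⇒ 387P(1 + 0.4) = 0.4·507200
P = 0.4·507200 / (387·1.4) = 374.4555…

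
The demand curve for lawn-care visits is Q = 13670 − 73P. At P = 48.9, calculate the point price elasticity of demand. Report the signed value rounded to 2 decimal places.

-0.35

dQ/dP = −73. At P = 48.9, Q = 13670 − 73(48.9) = 10100.3.
Ed = (dQ/dP)·(P/Q) = −73 × (48.9/10100.3) = -0.3534…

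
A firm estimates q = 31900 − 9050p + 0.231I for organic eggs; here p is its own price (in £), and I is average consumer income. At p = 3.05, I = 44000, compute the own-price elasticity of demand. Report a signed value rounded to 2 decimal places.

At the given values, q = 31900 − 9050(3.05) + 0.231(44000) = 14461.5.
∂q/∂p = −9050.
E = (-9050) × (3.05/14461.5) = -1.9086…

-1.91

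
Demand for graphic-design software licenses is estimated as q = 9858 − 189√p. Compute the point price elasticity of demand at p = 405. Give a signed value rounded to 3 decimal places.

-0.314

dq/dp = −189/(2√p) = -4.69574. At p = 405, q = 6054.45.
Ed = (dq/dp)·(p/q) = (-4.69574) × (405/6054.45) = -0.31411…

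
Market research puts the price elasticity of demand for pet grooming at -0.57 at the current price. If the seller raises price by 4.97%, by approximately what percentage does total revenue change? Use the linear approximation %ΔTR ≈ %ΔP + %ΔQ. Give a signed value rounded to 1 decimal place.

+2.1%

%ΔQ ≈ Ed × %ΔP = (-0.57) × (+4.97%) = -2.8329%
%ΔTR ≈ %ΔP + %ΔQ = (+4.97%) + (-2.8329%) = +2.1371%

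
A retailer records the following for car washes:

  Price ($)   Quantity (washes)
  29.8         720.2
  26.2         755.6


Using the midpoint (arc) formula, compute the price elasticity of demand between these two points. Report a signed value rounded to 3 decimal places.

-0.373

%ΔQ = (755.6 − 720.2) / [(720.2 + 755.6)/2] = 35.4/737.9 = 0.047973…
%ΔP = (26.2 − 29.8) / [(29.8 + 26.2)/2] = -3.6/28 = -0.128571…
Arc Ed = %ΔQ / %ΔP = (35.4/737.9) / (-3.6/28) = -0.37313…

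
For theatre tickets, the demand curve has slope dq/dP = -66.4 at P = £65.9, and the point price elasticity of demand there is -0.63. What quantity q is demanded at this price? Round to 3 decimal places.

Ed = (dq/dP)·(P/q) ⇒ q = (dq/dP)·P/Ed = (-66.4)·65.9/(-0.63) = 6945.65079…

6945.651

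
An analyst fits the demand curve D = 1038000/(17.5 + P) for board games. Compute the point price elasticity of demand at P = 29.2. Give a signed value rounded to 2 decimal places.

dD/dP = −1038000/(17.5 + P)² = -475.952. At P = 29.2, D = 22227.
Ed = (dD/dP)·(P/D) = (-475.952) × (29.2/22227) = -0.6252…

-0.63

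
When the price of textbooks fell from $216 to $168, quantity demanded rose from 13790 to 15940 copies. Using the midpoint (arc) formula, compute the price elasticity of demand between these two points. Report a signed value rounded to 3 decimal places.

%ΔQ = (15940 − 13790) / [(13790 + 15940)/2] = 2150/14865 = 0.144635…
%ΔP = (168 − 216) / [(216 + 168)/2] = -48/192 = -0.25
Arc Ed = %ΔQ / %ΔP = (2150/14865) / (-48/192) = -0.57854…

-0.579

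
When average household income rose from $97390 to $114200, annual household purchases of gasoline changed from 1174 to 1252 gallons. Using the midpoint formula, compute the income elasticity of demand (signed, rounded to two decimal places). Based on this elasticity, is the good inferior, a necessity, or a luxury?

%ΔQ = (1252 − 1174)/[( 1174 + 1252)/2] = 78/1213 = 0.064303…
%ΔIncome = (114200 − 97390)/[( 97390 + 114200)/2] = 16810/105795 = 0.158892…
E_income = (78/1213) / (16810/105795) = 0.4046…
0 < E_income < 1 ⇒ normal good, necessity.

0.40; necessity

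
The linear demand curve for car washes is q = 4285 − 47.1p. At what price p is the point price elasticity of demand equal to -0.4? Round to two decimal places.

Ed = −47.1p/(4285 − 47.1p). Set this equal to -0.4:
47.1p = 0.4·(4285 − 47.1p) ⇒ 47.1p(1 + 0.4) = 0.4·4285
p = 0.4·4285 / (47.1·1.4) = 25.9933…

25.99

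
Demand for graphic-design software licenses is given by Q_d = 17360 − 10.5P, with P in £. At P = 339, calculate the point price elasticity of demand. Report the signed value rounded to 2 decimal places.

dQ_d/dP = −10.5. At P = 339, Q_d = 17360 − 10.5(339) = 13800.5.
Ed = (dQ_d/dP)·(P/Q_d) = −10.5 × (339/13800.5) = -0.2579…

-0.26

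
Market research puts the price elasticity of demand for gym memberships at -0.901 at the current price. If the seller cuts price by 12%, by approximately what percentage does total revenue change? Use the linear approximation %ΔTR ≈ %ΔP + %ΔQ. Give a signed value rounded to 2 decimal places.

%ΔQ ≈ Ed × %ΔP = (-0.901) × (-12%) = +10.8120%
%ΔTR ≈ %ΔP + %ΔQ = (-12%) + (+10.8120%) = -1.1880%

-1.19%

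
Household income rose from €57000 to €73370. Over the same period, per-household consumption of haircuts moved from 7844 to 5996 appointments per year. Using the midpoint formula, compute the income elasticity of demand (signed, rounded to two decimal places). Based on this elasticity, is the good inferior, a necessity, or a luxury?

-1.06; inferior

%ΔQ = (5996 − 7844)/[( 7844 + 5996)/2] = -1848/6920 = -0.267052…
%ΔIncome = (73370 − 57000)/[( 57000 + 73370)/2] = 16370/65185 = 0.251131…
E_income = (-1848/6920) / (16370/65185) = -1.0633…
E_income < 0 ⇒ inferior good.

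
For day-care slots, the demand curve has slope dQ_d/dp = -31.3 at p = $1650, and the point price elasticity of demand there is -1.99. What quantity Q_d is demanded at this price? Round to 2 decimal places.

Ed = (dQ_d/dp)·(p/Q_d) ⇒ Q_d = (dQ_d/dp)·p/Ed = (-31.3)·1650/(-1.99) = 25952.2613…

25952.26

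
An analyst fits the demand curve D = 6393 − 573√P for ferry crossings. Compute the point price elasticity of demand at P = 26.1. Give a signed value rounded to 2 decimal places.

-0.42

dD/dP = −573/(2√P) = -56.0795. At P = 26.1, D = 3465.65.
Ed = (dD/dP)·(P/D) = (-56.0795) × (26.1/3465.65) = -0.4223…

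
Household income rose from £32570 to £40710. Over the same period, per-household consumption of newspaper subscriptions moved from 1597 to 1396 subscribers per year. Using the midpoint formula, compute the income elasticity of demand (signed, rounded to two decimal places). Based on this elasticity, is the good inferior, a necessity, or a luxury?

%ΔQ = (1396 − 1597)/[( 1597 + 1396)/2] = -201/1496.5 = -0.134313…
%ΔIncome = (40710 − 32570)/[( 32570 + 40710)/2] = 8140/36640 = 0.222161…
E_income = (-201/1496.5) / (8140/36640) = -0.6045…
E_income < 0 ⇒ inferior good.

-0.60; inferior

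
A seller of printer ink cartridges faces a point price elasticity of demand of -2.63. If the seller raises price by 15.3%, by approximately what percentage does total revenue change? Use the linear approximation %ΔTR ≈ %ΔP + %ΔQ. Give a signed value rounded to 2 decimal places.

%ΔQ ≈ Ed × %ΔP = (-2.63) × (+15.3%) = -40.2390%
%ΔTR ≈ %ΔP + %ΔQ = (+15.3%) + (-40.2390%) = -24.9390%

-24.94%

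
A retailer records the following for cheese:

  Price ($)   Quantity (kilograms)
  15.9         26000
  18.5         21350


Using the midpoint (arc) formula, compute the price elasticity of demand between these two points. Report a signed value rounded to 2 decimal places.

-1.30

%ΔQ = (21350 − 26000) / [(26000 + 21350)/2] = -4650/23675 = -0.196409…
%ΔP = (18.5 − 15.9) / [(15.9 + 18.5)/2] = 2.6/17.2 = 0.151162…
Arc Ed = %ΔQ / %ΔP = (-4650/23675) / (2.6/17.2) = -1.2993…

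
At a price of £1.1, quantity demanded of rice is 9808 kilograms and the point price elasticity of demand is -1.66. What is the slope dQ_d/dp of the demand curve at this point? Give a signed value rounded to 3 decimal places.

-14801.164

Ed = (dQ_d/dp)·(p/Q_d) ⇒ dQ_d/dp = Ed·Q_d/p = (-1.66)·9808/1.1 = -14801.16363…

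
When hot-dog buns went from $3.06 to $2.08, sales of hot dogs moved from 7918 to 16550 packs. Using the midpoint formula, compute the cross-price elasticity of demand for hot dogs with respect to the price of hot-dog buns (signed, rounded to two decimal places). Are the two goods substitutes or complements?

%ΔQ_{hot dogs} = (16550 − 7918)/avg = 8632/12234 = 0.705574…
%ΔP_{hot-dog buns} = (2.08 − 3.06)/avg = -0.98/2.57 = -0.381322…
E_cross = (8632/12234) / (-0.98/2.57) = -1.8503…
E_cross < 0 ⇒ the goods are complements.

-1.85; complements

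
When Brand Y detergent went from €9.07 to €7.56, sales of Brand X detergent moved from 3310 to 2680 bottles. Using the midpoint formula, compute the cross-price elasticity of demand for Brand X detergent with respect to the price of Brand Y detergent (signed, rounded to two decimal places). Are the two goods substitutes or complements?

%ΔQ_{Brand X detergent} = (2680 − 3310)/avg = -630/2995 = -0.210350…
%ΔP_{Brand Y detergent} = (7.56 − 9.07)/avg = -1.51/8.315 = -0.181599…
E_cross = (-630/2995) / (-1.51/8.315) = 1.1583…
E_cross > 0 ⇒ the goods are substitutes.

1.16; substitutes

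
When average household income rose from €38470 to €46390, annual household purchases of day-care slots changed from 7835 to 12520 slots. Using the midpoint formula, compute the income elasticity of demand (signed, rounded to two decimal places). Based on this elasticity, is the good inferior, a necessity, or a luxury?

2.47; luxury

%ΔQ = (12520 − 7835)/[( 7835 + 12520)/2] = 4685/10177.5 = 0.460329…
%ΔIncome = (46390 − 38470)/[( 38470 + 46390)/2] = 7920/42430 = 0.186660…
E_income = (4685/10177.5) / (7920/42430) = 2.4661…
E_income > 1 ⇒ normal good, luxury.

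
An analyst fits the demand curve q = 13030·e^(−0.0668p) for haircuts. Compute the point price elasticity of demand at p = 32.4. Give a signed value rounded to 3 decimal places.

dq/dp = −0.0668·q = -99.9467. At p = 32.4, q = 1496.21.
Ed = (dq/dp)·(p/q) = (-99.9467) × (32.4/1496.21) = -2.16432

-2.164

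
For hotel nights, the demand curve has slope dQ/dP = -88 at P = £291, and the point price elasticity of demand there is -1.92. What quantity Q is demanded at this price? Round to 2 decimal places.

Ed = (dQ/dP)·(P/Q) ⇒ Q = (dQ/dP)·P/Ed = (-88)·291/(-1.92) = 13337.5

13337.50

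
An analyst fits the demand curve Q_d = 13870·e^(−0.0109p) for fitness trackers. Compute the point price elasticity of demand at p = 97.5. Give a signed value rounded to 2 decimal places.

-1.06

dQ_d/dp = −0.0109·Q_d = -52.2344. At p = 97.5, Q_d = 4792.15.
Ed = (dQ_d/dp)·(p/Q_d) = (-52.2344) × (97.5/4792.15) = -1.0627…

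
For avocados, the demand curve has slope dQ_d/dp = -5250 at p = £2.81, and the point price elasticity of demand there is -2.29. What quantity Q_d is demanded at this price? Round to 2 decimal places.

Ed = (dQ_d/dp)·(p/Q_d) ⇒ Q_d = (dQ_d/dp)·p/Ed = (-5250)·2.81/(-2.29) = 6442.1397…

6442.14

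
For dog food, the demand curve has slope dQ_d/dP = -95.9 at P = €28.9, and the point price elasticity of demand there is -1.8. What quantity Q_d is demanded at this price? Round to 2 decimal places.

Ed = (dQ_d/dP)·(P/Q_d) ⇒ Q_d = (dQ_d/dP)·P/Ed = (-95.9)·28.9/(-1.8) = 1539.7277…

1539.73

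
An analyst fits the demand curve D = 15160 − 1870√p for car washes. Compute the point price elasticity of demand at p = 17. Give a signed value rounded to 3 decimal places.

dD/dp = −1870/(2√p) = -226.771. At p = 17, D = 7449.79.
Ed = (dD/dp)·(p/D) = (-226.771) × (17/7449.79) = -0.51747…

-0.517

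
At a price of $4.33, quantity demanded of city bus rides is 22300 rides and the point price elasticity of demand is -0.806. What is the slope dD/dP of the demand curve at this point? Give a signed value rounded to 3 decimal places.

Ed = (dD/dP)·(P/D) ⇒ dD/dP = Ed·D/P = (-0.806)·22300/4.33 = -4150.99307…

-4150.993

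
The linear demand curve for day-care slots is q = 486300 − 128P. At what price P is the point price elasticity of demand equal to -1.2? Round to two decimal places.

Ed = −128P/(486300 − 128P). Set this equal to -1.2:
128P = 1.2·(486300 − 128P) ⇒ 128P(1 + 1.2) = 1.2·486300
P = 1.2·486300 / (128·2.2) = 2072.3011…

2072.30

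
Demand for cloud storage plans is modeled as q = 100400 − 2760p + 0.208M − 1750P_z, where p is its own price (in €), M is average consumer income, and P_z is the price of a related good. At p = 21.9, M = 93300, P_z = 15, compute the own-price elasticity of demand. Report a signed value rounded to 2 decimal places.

At the given values, q = 100400 − 2760(21.9) + 0.208(93300) − 1750(15) = 33112.4.
∂q/∂p = −2760.
E = (-2760) × (21.9/33112.4) = -1.8254…

-1.83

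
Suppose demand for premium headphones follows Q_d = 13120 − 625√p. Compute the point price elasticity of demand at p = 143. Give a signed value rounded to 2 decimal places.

dQ_d/dp = −625/(2√p) = -26.1326. At p = 143, Q_d = 5646.09.
Ed = (dQ_d/dp)·(p/Q_d) = (-26.1326) × (143/5646.09) = -0.6618…

-0.66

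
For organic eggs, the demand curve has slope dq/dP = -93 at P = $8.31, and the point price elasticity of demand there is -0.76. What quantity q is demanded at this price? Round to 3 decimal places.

1016.882

Ed = (dq/dP)·(P/q) ⇒ q = (dq/dP)·P/Ed = (-93)·8.31/(-0.76) = 1016.88157…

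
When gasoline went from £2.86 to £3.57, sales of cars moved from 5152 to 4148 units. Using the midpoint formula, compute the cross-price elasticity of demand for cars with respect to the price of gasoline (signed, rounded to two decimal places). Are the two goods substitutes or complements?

%ΔQ_{cars} = (4148 − 5152)/avg = -1004/4650 = -0.215913…
%ΔP_{gasoline} = (3.57 − 2.86)/avg = 0.71/3.215 = 0.220839…
E_cross = (-1004/4650) / (0.71/3.215) = -0.9776…
E_cross < 0 ⇒ the goods are complements.

-0.98; complements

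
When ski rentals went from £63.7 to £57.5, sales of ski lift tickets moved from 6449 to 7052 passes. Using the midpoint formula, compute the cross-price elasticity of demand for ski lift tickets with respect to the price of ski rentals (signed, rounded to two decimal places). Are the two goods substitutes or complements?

-0.87; complements

%ΔQ_{ski lift tickets} = (7052 − 6449)/avg = 603/6750.5 = 0.089326…
%ΔP_{ski rentals} = (57.5 − 63.7)/avg = -6.2/60.6 = -0.102310…
E_cross = (603/6750.5) / (-6.2/60.6) = -0.8730…
E_cross < 0 ⇒ the goods are complements.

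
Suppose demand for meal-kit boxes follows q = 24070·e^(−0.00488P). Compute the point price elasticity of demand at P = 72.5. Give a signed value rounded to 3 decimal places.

-0.354

dq/dP = −0.00488·q = -82.4598. At P = 72.5, q = 16897.5.
Ed = (dq/dP)·(P/q) = (-82.4598) × (72.5/16897.5) = -0.3538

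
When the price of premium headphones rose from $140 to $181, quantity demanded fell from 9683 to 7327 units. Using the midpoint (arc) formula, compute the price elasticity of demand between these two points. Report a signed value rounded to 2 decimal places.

%ΔQ = (7327 − 9683) / [(9683 + 7327)/2] = -2356/8505 = -0.277013…
%ΔP = (181 − 140) / [(140 + 181)/2] = 41/160.5 = 0.255451…
Arc Ed = %ΔQ / %ΔP = (-2356/8505) / (41/160.5) = -1.0844…

-1.08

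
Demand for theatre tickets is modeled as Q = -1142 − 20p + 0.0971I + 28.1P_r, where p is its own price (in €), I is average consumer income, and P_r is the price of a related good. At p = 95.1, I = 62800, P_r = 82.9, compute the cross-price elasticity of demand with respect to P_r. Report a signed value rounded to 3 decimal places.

At the given values, Q = -1142 − 20(95.1) + 0.0971(62800) + 28.1(82.9) = 5383.37.
∂Q/∂P_r = 28.1.
E = (28.1) × (82.9/5383.37) = 0.43271…

0.433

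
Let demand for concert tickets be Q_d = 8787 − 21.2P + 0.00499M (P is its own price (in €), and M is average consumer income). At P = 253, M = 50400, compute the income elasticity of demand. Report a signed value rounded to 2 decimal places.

At the given values, Q_d = 8787 − 21.2(253) + 0.00499(50400) = 3674.896.
∂Q_d/∂M = 0.00499.
E = (0.00499) × (50400/3674.896) = 0.0684…

0.07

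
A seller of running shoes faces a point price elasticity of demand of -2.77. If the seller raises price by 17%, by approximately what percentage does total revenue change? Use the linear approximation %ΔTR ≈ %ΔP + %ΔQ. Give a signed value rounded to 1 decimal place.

-30.1%

%ΔQ ≈ Ed × %ΔP = (-2.77) × (+17%) = -47.0900%
%ΔTR ≈ %ΔP + %ΔQ = (+17%) + (-47.0900%) = -30.0900%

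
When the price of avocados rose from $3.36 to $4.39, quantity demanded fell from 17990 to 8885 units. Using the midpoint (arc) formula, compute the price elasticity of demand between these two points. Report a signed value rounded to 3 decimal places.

%ΔQ = (8885 − 17990) / [(17990 + 8885)/2] = -9105/13437.5 = -0.677581…
%ΔP = (4.39 − 3.36) / [(3.36 + 4.39)/2] = 1.03/3.875 = 0.265806…
Arc Ed = %ΔQ / %ΔP = (-9105/13437.5) / (1.03/3.875) = -2.54915…

-2.549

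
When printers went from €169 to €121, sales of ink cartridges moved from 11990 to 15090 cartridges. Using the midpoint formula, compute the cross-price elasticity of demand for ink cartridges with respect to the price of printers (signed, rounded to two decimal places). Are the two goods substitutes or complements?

%ΔQ_{ink cartridges} = (15090 − 11990)/avg = 3100/13540 = 0.228951…
%ΔP_{printers} = (121 − 169)/avg = -48/145 = -0.331034…
E_cross = (3100/13540) / (-48/145) = -0.6916…
E_cross < 0 ⇒ the goods are complements.

-0.69; complements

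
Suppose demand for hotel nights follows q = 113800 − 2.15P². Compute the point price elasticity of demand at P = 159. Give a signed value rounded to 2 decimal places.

dq/dP = −2·2.15·P = -683.7. At P = 159, q = 59445.85.
Ed = (dq/dP)·(P/q) = (-683.7) × (159/59445.85) = -1.8286…

-1.83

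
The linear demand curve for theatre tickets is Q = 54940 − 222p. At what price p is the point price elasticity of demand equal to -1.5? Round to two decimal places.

Ed = −222p/(54940 − 222p). Set this equal to -1.5:
222p = 1.5·(54940 − 222p) ⇒ 222p(1 + 1.5) = 1.5·54940
p = 1.5·54940 / (222·2.5) = 148.4864…

148.49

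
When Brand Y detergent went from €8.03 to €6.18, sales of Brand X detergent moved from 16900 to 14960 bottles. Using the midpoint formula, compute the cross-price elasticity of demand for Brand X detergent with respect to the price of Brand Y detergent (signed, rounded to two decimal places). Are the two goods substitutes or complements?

%ΔQ_{Brand X detergent} = (14960 − 16900)/avg = -1940/15930 = -0.121782…
%ΔP_{Brand Y detergent} = (6.18 − 8.03)/avg = -1.85/7.105 = -0.260380…
E_cross = (-1940/15930) / (-1.85/7.105) = 0.4677…
E_cross > 0 ⇒ the goods are substitutes.

0.47; substitutes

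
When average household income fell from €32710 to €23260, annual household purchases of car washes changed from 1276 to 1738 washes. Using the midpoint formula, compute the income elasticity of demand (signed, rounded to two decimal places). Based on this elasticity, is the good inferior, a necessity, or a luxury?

%ΔQ = (1738 − 1276)/[( 1276 + 1738)/2] = 462/1507 = 0.306569…
%ΔIncome = (23260 − 32710)/[( 32710 + 23260)/2] = -9450/27985 = -0.337680…
E_income = (462/1507) / (-9450/27985) = -0.9078…
E_income < 0 ⇒ inferior good.

-0.91; inferior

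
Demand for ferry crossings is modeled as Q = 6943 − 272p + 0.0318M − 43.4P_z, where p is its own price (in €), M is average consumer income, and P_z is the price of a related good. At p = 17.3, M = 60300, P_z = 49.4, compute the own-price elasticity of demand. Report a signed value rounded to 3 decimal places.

At the given values, Q = 6943 − 272(17.3) + 0.0318(60300) − 43.4(49.4) = 2010.98.
∂Q/∂p = −272.
E = (-272) × (17.3/2010.98) = -2.33995…

-2.340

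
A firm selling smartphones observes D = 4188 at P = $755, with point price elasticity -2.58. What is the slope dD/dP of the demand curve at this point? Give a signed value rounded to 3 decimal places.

Ed = (dD/dP)·(P/D) ⇒ dD/dP = Ed·D/P = (-2.58)·4188/755 = -14.31131…

-14.311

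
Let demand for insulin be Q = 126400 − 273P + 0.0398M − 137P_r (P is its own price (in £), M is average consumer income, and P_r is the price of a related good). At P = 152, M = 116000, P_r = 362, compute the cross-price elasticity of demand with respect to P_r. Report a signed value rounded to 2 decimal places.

-1.24

At the given values, Q = 126400 − 273(152) + 0.0398(116000) − 137(362) = 39926.8.
∂Q/∂P_r = -137.
E = (-137) × (362/39926.8) = -1.2421…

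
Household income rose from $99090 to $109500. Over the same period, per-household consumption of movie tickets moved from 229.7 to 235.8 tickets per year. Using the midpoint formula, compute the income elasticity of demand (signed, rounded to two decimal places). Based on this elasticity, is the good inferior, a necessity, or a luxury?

%ΔQ = (235.8 − 229.7)/[( 229.7 + 235.8)/2] = 6.1/232.75 = 0.026208…
%ΔIncome = (109500 − 99090)/[( 99090 + 109500)/2] = 10410/104295 = 0.099813…
E_income = (6.1/232.75) / (10410/104295) = 0.2625…
0 < E_income < 1 ⇒ normal good, necessity.

0.26; necessity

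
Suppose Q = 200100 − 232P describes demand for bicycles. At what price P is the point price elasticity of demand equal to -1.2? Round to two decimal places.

470.45

Ed = −232P/(200100 − 232P). Set this equal to -1.2:
232P = 1.2·(200100 − 232P) ⇒ 232P(1 + 1.2) = 1.2·200100
P = 1.2·200100 / (232·2.2) = 470.4545…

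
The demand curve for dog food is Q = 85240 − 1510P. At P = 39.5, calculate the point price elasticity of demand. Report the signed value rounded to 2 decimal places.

-2.33

dQ/dP = −1510. At P = 39.5, Q = 85240 − 1510(39.5) = 25595.
Ed = (dQ/dP)·(P/Q) = −1510 × (39.5/25595) = -2.3303…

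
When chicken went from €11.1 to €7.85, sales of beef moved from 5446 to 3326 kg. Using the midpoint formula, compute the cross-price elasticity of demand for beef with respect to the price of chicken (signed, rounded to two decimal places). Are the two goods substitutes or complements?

%ΔQ_{beef} = (3326 − 5446)/avg = -2120/4386 = -0.483356…
%ΔP_{chicken} = (7.85 − 11.1)/avg = -3.25/9.475 = -0.343007…
E_cross = (-2120/4386) / (-3.25/9.475) = 1.4091…
E_cross > 0 ⇒ the goods are substitutes.

1.41; substitutes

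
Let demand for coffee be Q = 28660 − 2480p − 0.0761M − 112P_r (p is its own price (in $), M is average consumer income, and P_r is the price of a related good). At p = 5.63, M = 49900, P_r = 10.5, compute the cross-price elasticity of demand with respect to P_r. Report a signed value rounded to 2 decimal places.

At the given values, Q = 28660 − 2480(5.63) − 0.0761(49900) − 112(10.5) = 9724.21.
∂Q/∂P_r = -112.
E = (-112) × (10.5/9724.21) = -0.1209…

-0.12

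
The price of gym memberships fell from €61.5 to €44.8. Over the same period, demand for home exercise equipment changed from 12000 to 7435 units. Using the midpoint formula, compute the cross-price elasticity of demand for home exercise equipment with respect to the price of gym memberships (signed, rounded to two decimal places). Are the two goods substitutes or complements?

%ΔQ_{home exercise equipment} = (7435 − 12000)/avg = -4565/9717.5 = -0.469771…
%ΔP_{gym memberships} = (44.8 − 61.5)/avg = -16.7/53.15 = -0.314205…
E_cross = (-4565/9717.5) / (-16.7/53.15) = 1.4951…
E_cross > 0 ⇒ the goods are substitutes.

1.50; substitutes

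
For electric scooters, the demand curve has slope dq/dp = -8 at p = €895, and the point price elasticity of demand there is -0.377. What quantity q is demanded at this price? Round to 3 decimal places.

18992.042

Ed = (dq/dp)·(p/q) ⇒ q = (dq/dp)·p/Ed = (-8)·895/(-0.377) = 18992.04244…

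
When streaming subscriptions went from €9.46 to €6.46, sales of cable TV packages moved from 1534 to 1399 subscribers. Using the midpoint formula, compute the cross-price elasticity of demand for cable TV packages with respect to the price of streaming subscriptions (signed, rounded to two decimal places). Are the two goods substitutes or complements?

0.24; substitutes

%ΔQ_{cable TV packages} = (1399 − 1534)/avg = -135/1466.5 = -0.092055…
%ΔP_{streaming subscriptions} = (6.46 − 9.46)/avg = -3/7.96 = -0.376884…
E_cross = (-135/1466.5) / (-3/7.96) = 0.2442…
E_cross > 0 ⇒ the goods are substitutes.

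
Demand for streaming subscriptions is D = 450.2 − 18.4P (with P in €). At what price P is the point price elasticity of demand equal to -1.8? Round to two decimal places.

Ed = −18.4P/(450.2 − 18.4P). Set this equal to -1.8:
18.4P = 1.8·(450.2 − 18.4P) ⇒ 18.4P(1 + 1.8) = 1.8·450.2
P = 1.8·450.2 / (18.4·2.8) = 15.7290…

15.73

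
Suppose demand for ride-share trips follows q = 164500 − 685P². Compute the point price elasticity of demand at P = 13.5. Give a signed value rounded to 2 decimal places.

dq/dP = −2·685·P = -18495. At P = 13.5, q = 39658.75.
Ed = (dq/dP)·(P/q) = (-18495) × (13.5/39658.75) = -6.2957…

-6.30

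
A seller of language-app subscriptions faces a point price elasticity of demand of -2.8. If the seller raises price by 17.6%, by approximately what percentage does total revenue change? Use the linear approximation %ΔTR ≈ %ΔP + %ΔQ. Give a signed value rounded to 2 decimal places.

%ΔQ ≈ Ed × %ΔP = (-2.8) × (+17.6%) = -49.2800%
%ΔTR ≈ %ΔP + %ΔQ = (+17.6%) + (-49.2800%) = -31.6800%

-31.68%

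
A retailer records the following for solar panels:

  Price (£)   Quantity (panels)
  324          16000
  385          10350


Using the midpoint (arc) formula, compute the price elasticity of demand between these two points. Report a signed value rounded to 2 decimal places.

%ΔQ = (10350 − 16000) / [(16000 + 10350)/2] = -5650/13175 = -0.428842…
%ΔP = (385 − 324) / [(324 + 385)/2] = 61/354.5 = 0.172073…
Arc Ed = %ΔQ / %ΔP = (-5650/13175) / (61/354.5) = -2.4922…

-2.49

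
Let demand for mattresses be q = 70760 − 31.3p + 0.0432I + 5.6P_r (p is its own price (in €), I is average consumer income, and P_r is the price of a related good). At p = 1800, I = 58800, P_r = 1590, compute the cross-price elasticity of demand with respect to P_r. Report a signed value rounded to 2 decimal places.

At the given values, q = 70760 − 31.3(1800) + 0.0432(58800) + 5.6(1590) = 25864.16.
∂q/∂P_r = 5.6.
E = (5.6) × (1590/25864.16) = 0.3442…

0.34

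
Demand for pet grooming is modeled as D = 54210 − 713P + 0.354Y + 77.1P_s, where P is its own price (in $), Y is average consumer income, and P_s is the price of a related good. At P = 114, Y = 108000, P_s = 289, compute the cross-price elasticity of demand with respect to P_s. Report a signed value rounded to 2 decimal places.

At the given values, D = 54210 − 713(114) + 0.354(108000) + 77.1(289) = 33441.9.
∂D/∂P_s = 77.1.
E = (77.1) × (289/33441.9) = 0.6662…

0.67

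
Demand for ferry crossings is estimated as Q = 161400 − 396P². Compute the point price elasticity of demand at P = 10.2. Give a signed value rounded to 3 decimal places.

-0.686

dQ/dP = −2·396·P = -8078.4. At P = 10.2, Q = 120200.16.
Ed = (dQ/dP)·(P/Q) = (-8078.4) × (10.2/120200.16) = -0.68552…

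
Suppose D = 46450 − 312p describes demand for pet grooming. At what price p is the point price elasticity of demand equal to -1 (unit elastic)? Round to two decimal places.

Ed = −312p/(46450 − 312p). Set this equal to -1:
312p = 1·(46450 − 312p) ⇒ 312p(1 + 1) = 1·46450
p = 1·46450 / (312·2) = 74.4391…

74.44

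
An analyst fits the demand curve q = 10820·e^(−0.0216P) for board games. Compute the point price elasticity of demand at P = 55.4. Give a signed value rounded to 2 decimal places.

-1.20

dq/dP = −0.0216·q = -70.6296. At P = 55.4, q = 3269.89.
Ed = (dq/dP)·(P/q) = (-70.6296) × (55.4/3269.89) = -1.1966…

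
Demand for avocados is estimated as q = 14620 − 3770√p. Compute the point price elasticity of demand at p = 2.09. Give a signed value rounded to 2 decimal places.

-0.30

dq/dp = −3770/(2√p) = -1303.88. At p = 2.09, q = 9169.77.
Ed = (dq/dp)·(p/q) = (-1303.88) × (2.09/9169.77) = -0.2971…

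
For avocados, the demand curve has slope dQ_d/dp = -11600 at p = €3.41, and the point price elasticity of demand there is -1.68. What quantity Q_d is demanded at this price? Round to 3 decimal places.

Ed = (dQ_d/dp)·(p/Q_d) ⇒ Q_d = (dQ_d/dp)·p/Ed = (-11600)·3.41/(-1.68) = 23545.23809…

23545.238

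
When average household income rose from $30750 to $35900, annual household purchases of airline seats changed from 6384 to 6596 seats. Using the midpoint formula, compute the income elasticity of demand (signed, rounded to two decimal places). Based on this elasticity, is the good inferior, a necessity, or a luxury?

%ΔQ = (6596 − 6384)/[( 6384 + 6596)/2] = 212/6490 = 0.032665…
%ΔIncome = (35900 − 30750)/[( 30750 + 35900)/2] = 5150/33325 = 0.154538…
E_income = (212/6490) / (5150/33325) = 0.2113…
0 < E_income < 1 ⇒ normal good, necessity.

0.21; necessity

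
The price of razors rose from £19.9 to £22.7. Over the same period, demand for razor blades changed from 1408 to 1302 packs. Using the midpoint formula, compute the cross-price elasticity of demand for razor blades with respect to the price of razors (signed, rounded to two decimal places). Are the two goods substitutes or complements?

-0.60; complements

%ΔQ_{razor blades} = (1302 − 1408)/avg = -106/1355 = -0.078228…
%ΔP_{razors} = (22.7 − 19.9)/avg = 2.8/21.3 = 0.131455…
E_cross = (-106/1355) / (2.8/21.3) = -0.5950…
E_cross < 0 ⇒ the goods are complements.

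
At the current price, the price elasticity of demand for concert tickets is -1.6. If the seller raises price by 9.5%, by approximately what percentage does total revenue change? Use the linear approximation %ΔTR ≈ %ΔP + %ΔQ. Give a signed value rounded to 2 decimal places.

-5.70%

%ΔQ ≈ Ed × %ΔP = (-1.6) × (+9.5%) = -15.2000%
%ΔTR ≈ %ΔP + %ΔQ = (+9.5%) + (-15.2000%) = -5.7000%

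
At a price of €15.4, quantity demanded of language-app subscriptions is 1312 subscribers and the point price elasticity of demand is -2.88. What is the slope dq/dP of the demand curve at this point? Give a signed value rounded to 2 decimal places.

Ed = (dq/dP)·(P/q) ⇒ dq/dP = Ed·q/P = (-2.88)·1312/15.4 = -245.3610…

-245.36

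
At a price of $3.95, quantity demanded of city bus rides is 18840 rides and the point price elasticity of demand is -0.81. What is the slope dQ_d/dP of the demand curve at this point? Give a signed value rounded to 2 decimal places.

-3863.39

Ed = (dQ_d/dP)·(P/Q_d) ⇒ dQ_d/dP = Ed·Q_d/P = (-0.81)·18840/3.95 = -3863.3924…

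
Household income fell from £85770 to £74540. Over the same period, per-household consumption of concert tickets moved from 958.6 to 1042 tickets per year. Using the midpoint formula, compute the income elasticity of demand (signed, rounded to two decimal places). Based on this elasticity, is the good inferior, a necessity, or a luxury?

-0.60; inferior

%ΔQ = (1042 − 958.6)/[( 958.6 + 1042)/2] = 83.4/1000.3 = 0.083374…
%ΔIncome = (74540 − 85770)/[( 85770 + 74540)/2] = -11230/80155 = -0.140103…
E_income = (83.4/1000.3) / (-11230/80155) = -0.5950…
E_income < 0 ⇒ inferior good.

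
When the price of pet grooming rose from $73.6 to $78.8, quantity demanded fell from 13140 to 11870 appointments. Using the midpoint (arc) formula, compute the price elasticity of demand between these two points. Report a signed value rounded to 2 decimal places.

-1.49

%ΔQ = (11870 − 13140) / [(13140 + 11870)/2] = -1270/12505 = -0.101559…
%ΔP = (78.8 − 73.6) / [(73.6 + 78.8)/2] = 5.2/76.2 = 0.068241…
Arc Ed = %ΔQ / %ΔP = (-1270/12505) / (5.2/76.2) = -1.4882…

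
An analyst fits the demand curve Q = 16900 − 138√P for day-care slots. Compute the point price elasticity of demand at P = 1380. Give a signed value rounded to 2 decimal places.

dQ/dP = −138/(2√P) = -1.85742. At P = 1380, Q = 11773.5.
Ed = (dQ/dP)·(P/Q) = (-1.85742) × (1380/11773.5) = -0.2177…

-0.22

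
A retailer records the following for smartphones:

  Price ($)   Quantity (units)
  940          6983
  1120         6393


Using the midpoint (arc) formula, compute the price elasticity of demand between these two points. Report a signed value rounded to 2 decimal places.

-0.50

%ΔQ = (6393 − 6983) / [(6983 + 6393)/2] = -590/6688 = -0.088217…
%ΔP = (1120 − 940) / [(940 + 1120)/2] = 180/1030 = 0.174757…
Arc Ed = %ΔQ / %ΔP = (-590/6688) / (180/1030) = -0.5048…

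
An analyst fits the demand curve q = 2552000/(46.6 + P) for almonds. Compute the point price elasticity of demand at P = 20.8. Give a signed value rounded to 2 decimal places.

-0.31

dq/dP = −2552000/(46.6 + P)² = -561.773. At P = 20.8, q = 37863.5.
Ed = (dq/dP)·(P/q) = (-561.773) × (20.8/37863.5) = -0.3086…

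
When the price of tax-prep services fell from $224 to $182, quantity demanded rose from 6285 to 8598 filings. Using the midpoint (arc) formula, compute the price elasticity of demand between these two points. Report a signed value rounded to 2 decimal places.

-1.50

%ΔQ = (8598 − 6285) / [(6285 + 8598)/2] = 2313/7441.5 = 0.310824…
%ΔP = (182 − 224) / [(224 + 182)/2] = -42/203 = -0.206896…
Arc Ed = %ΔQ / %ΔP = (2313/7441.5) / (-42/203) = -1.5023…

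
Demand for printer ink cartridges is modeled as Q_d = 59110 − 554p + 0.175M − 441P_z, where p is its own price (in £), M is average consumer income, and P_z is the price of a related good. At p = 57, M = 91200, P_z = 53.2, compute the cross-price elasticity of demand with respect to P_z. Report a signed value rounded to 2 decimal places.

-1.17

At the given values, Q_d = 59110 − 554(57) + 0.175(91200) − 441(53.2) = 20030.8.
∂Q_d/∂P_z = -441.
E = (-441) × (53.2/20030.8) = -1.1712…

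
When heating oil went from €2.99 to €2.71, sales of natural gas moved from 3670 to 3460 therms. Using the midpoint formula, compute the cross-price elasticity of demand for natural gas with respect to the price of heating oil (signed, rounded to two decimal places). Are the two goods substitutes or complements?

%ΔQ_{natural gas} = (3460 − 3670)/avg = -210/3565 = -0.058906…
%ΔP_{heating oil} = (2.71 − 2.99)/avg = -0.28/2.85 = -0.098245…
E_cross = (-210/3565) / (-0.28/2.85) = 0.5995…
E_cross > 0 ⇒ the goods are substitutes.

0.60; substitutes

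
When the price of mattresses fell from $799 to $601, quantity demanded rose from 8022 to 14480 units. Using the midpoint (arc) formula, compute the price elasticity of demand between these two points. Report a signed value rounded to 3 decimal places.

%ΔQ = (14480 − 8022) / [(8022 + 14480)/2] = 6458/11251 = 0.573993…
%ΔP = (601 − 799) / [(799 + 601)/2] = -198/700 = -0.282857…
Arc Ed = %ΔQ / %ΔP = (6458/11251) / (-198/700) = -2.02926…

-2.029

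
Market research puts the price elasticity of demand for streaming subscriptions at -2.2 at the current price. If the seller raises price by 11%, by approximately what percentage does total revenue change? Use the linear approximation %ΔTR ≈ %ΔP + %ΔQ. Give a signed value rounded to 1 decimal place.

-13.2%

%ΔQ ≈ Ed × %ΔP = (-2.2) × (+11%) = -24.2000%
%ΔTR ≈ %ΔP + %ΔQ = (+11%) + (-24.2000%) = -13.2000%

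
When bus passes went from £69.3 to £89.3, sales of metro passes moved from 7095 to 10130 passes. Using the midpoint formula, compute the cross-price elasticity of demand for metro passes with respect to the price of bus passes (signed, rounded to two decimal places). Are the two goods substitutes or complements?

%ΔQ_{metro passes} = (10130 − 7095)/avg = 3035/8612.5 = 0.352394…
%ΔP_{bus passes} = (89.3 − 69.3)/avg = 20/79.3 = 0.252206…
E_cross = (3035/8612.5) / (20/79.3) = 1.3972…
E_cross > 0 ⇒ the goods are substitutes.

1.40; substitutes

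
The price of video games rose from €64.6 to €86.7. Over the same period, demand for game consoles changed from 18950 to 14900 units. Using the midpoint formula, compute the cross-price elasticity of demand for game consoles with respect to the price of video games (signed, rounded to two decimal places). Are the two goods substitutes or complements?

-0.82; complements

%ΔQ_{game consoles} = (14900 − 18950)/avg = -4050/16925 = -0.239290…
%ΔP_{video games} = (86.7 − 64.6)/avg = 22.1/75.65 = 0.292134…
E_cross = (-4050/16925) / (22.1/75.65) = -0.8191…
E_cross < 0 ⇒ the goods are complements.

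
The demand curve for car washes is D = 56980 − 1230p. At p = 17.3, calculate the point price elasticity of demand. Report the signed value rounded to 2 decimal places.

dD/dp = −1230. At p = 17.3, D = 56980 − 1230(17.3) = 35701.
Ed = (dD/dp)·(p/D) = −1230 × (17.3/35701) = -0.5960…

-0.60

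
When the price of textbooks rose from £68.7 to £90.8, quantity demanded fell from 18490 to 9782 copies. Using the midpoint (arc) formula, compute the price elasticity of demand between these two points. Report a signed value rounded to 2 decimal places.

-2.22

%ΔQ = (9782 − 18490) / [(18490 + 9782)/2] = -8708/14136 = -0.616015…
%ΔP = (90.8 − 68.7) / [(68.7 + 90.8)/2] = 22.1/79.75 = 0.277115…
Arc Ed = %ΔQ / %ΔP = (-8708/14136) / (22.1/79.75) = -2.2229…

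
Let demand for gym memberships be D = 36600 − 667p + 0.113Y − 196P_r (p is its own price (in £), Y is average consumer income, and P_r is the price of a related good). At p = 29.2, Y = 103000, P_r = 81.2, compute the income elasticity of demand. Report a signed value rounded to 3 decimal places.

0.906

At the given values, D = 36600 − 667(29.2) + 0.113(103000) − 196(81.2) = 12847.4.
∂D/∂Y = 0.113.
E = (0.113) × (103000/12847.4) = 0.90594…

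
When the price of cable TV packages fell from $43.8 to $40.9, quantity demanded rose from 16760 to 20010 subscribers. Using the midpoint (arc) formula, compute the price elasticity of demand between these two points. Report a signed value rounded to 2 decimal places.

-2.58

%ΔQ = (20010 − 16760) / [(16760 + 20010)/2] = 3250/18385 = 0.176774…
%ΔP = (40.9 − 43.8) / [(43.8 + 40.9)/2] = -2.9/42.35 = -0.068476…
Arc Ed = %ΔQ / %ΔP = (3250/18385) / (-2.9/42.35) = -2.5815…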